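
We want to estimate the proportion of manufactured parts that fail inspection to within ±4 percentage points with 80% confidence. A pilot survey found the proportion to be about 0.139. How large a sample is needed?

123

For a proportion with margin E = 0.04 at 80% confidence, z = 1.282.
n = p̂(1−p̂)(z/E)² = 0.139 × 0.861 × (1.282/0.04)² = 122.93
Round up: n = 123.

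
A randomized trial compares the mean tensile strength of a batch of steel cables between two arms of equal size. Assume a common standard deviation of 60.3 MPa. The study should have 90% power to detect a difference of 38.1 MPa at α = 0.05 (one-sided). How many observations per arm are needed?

For two equal groups, n per group = 2·((z_α + z_β)·σ/δ)².
z_α = 1.645; z_β = 1.282 (power 90%).
n = 2 × (2.927 × 60.3 / 38.1)² = 2 × 21.46 = 42.92
Round up: n = 43 per group.

43 per group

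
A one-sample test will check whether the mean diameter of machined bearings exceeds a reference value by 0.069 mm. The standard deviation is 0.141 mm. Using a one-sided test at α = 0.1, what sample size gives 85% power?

23

For a one-sample z-test, n = ((z_α + z_β)·σ/δ)².
z_α = 1.282 (one-sided α = 0.1); z_β = 1.036 (power 85% → β = 0.15).
n = (2.318 × 0.141 / 0.069)² = 22.44
Round up: n = 23.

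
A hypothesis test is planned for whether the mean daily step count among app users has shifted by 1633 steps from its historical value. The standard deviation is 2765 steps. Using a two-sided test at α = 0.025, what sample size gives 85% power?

For a one-sample z-test, n = ((z_{α/2} + z_β)·σ/δ)².
z_{α/2} = 2.241 (two-sided α = 0.025); z_β = 1.036 (power 85% → β = 0.15).
n = (3.277 × 2765 / 1633)² = 30.79
Round up: n = 31.

31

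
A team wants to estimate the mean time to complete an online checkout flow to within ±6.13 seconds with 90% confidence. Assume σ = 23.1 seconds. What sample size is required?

n = 39

For a mean, the margin of error is E = z·σ/√n, so n = (zσ/E)².
At 90% confidence, z = 1.645.
n = (1.645 × 23.1 / 6.13)² = 38.43
Round up: n = 39.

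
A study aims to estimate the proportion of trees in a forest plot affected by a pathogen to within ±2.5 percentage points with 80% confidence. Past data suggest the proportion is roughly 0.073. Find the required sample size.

n = 178

For a proportion with margin E = 0.025 at 80% confidence, z = 1.282.
n = p̂(1−p̂)(z/E)² = 0.073 × 0.927 × (1.282/0.025)² = 177.95
Round up: n = 178.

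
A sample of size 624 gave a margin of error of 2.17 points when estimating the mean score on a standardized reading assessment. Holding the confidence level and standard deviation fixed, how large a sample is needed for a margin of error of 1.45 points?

n = 1398

Margin of error scales as 1/√n, so n₂ = n₁·(E₁/E₂)².
n₂ = 624 × (2.17/1.45)² = 624 × 2.24 = 1397.76
Round up: n₂ = 1398.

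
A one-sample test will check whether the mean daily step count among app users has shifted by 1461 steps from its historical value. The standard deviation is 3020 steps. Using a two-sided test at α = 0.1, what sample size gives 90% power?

For a one-sample z-test, n = ((z_{α/2} + z_β)·σ/δ)².
z_{α/2} = 1.645 (two-sided α = 0.1); z_β = 1.282 (power 90% → β = 0.1).
n = (2.927 × 3020 / 1461)² = 36.61
Round up: n = 37.

37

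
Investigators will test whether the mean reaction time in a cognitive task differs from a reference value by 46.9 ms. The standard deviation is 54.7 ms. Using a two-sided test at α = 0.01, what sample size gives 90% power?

21

For a one-sample z-test, n = ((z_{α/2} + z_β)·σ/δ)².
z_{α/2} = 2.576 (two-sided α = 0.01); z_β = 1.282 (power 90% → β = 0.1).
n = (3.858 × 54.7 / 46.9)² = 20.25
Round up: n = 21.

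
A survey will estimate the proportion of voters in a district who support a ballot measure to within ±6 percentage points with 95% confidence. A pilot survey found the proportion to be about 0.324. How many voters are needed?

For a proportion with margin E = 0.06 at 95% confidence, z = 1.960.
n = p̂(1−p̂)(z/E)² = 0.324 × 0.676 × (1.960/0.06)² = 233.72
Round up: n = 234.

234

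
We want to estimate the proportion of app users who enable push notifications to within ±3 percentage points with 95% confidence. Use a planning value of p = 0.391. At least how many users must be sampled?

n = 1017

For a proportion with margin E = 0.03 at 95% confidence, z = 1.960.
n = p̂(1−p̂)(z/E)² = 0.391 × 0.609 × (1.960/0.03)² = 1016.40
Round up: n = 1017.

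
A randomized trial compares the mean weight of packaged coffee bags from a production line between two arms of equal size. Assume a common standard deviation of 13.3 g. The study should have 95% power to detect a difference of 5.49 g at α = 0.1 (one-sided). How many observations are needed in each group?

For two equal groups, n per group = 2·((z_α + z_β)·σ/δ)².
z_α = 1.282; z_β = 1.645 (power 95%).
n = 2 × (2.927 × 13.3 / 5.49)² = 2 × 50.28 = 100.56
Round up: n = 101 per group.

101 per group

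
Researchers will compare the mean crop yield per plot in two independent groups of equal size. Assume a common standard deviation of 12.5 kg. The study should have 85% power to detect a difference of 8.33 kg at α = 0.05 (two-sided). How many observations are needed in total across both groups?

82 total

For two equal groups, n per group = 2·((z_{α/2} + z_β)·σ/δ)².
z_{α/2} = 1.960; z_β = 1.036 (power 85%).
n = 2 × (2.996 × 12.5 / 8.33)² = 2 × 20.21 = 40.42
Round up: n = 41 per group.
Total across both groups: 2 × 41 = 82.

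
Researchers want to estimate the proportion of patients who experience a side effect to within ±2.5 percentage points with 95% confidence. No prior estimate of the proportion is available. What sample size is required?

For a proportion with margin E = 0.025 at 95% confidence, z = 1.960.
With no prior estimate, use p = 0.5, which maximizes p(1−p) at 0.25.
n = 0.25 × (z/E)² = 0.25 × (1.960/0.025)² = 1536.64
Round up: n = 1537.

1537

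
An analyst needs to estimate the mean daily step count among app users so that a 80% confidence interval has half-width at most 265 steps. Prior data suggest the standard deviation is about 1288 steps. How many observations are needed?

For a mean, the margin of error is E = z·σ/√n, so n = (zσ/E)².
At 80% confidence, z = 1.282.
n = (1.282 × 1288 / 265)² = 38.83
Round up: n = 39.

39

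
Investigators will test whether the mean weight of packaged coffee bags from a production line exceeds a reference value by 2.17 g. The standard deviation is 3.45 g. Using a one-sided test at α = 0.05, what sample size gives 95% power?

28

For a one-sample z-test, n = ((z_α + z_β)·σ/δ)².
z_α = 1.645 (one-sided α = 0.05); z_β = 1.645 (power 95% → β = 0.05).
n = (3.290 × 3.45 / 2.17)² = 27.36
Round up: n = 28.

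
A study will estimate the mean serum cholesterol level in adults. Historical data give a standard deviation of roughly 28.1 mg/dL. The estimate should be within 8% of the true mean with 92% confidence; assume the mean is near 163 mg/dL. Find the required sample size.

For a mean, the margin of error is E = z·σ/√n, so n = (zσ/E)².
At 92% confidence, z = 1.751.
E = 8% of 163 = 13.04 mg/dL.
n = (1.751 × 28.1 / 13.04)² = 14.24
Round up: n = 15.

15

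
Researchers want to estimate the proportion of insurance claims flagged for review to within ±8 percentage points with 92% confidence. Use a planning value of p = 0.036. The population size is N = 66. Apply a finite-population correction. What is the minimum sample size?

14

For a proportion with margin E = 0.08 at 92% confidence, z = 1.751.
n = p̂(1−p̂)(z/E)² = 0.036 × 0.964 × (1.751/0.08)² = 16.63 — call this n₀.
Finite-population correction with N = 66: n = n₀ / (1 + (n₀−1)/N) = 16.63 / 1.237 = 13.44
Round up: n = 14.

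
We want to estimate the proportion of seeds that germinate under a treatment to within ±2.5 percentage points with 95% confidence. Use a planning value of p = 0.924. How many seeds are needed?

For a proportion with margin E = 0.025 at 95% confidence, z = 1.960.
n = p̂(1−p̂)(z/E)² = 0.924 × 0.076 × (1.960/0.025)² = 431.64
Round up: n = 432.

432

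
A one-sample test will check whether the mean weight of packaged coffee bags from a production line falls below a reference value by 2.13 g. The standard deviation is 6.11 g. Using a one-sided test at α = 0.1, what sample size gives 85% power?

For a one-sample z-test, n = ((z_α + z_β)·σ/δ)².
z_α = 1.282 (one-sided α = 0.1); z_β = 1.036 (power 85% → β = 0.15).
n = (2.318 × 6.11 / 2.13)² = 44.21
Round up: n = 45.

45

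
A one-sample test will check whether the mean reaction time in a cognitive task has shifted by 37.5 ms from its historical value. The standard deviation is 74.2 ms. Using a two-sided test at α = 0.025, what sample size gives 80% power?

For a one-sample z-test, n = ((z_{α/2} + z_β)·σ/δ)².
z_{α/2} = 2.241 (two-sided α = 0.025); z_β = 0.842 (power 80% → β = 0.2).
n = (3.083 × 74.2 / 37.5)² = 37.21
Round up: n = 38.

n = 38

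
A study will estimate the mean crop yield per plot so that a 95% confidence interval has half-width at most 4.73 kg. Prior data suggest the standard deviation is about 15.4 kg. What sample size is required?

41

For a mean, the margin of error is E = z·σ/√n, so n = (zσ/E)².
At 95% confidence, z = 1.960.
n = (1.960 × 15.4 / 4.73)² = 40.72
Round up: n = 41.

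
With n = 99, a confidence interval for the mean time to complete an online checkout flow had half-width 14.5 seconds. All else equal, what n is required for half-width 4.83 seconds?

Margin of error scales as 1/√n, so n₂ = n₁·(E₁/E₂)².
n₂ = 99 × (14.5/4.83)² = 99 × 9.012 = 892.19
Round up: n₂ = 893.

n = 893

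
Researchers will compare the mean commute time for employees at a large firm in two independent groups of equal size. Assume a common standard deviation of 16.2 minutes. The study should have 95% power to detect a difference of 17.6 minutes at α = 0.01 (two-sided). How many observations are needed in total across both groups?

For two equal groups, n per group = 2·((z_{α/2} + z_β)·σ/δ)².
z_{α/2} = 2.576; z_β = 1.645 (power 95%).
n = 2 × (4.221 × 16.2 / 17.6)² = 2 × 15.10 = 30.20
Round up: n = 31 per group.
Total across both groups: 2 × 31 = 62.

62 total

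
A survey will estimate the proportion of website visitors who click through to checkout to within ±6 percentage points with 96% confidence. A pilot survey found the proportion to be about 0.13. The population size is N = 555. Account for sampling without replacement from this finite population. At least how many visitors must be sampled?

For a proportion with margin E = 0.06 at 96% confidence, z = 2.054.
n = p̂(1−p̂)(z/E)² = 0.13 × 0.87 × (2.054/0.06)² = 132.54 — call this n₀.
Finite-population correction with N = 555: n = n₀ / (1 + (n₀−1)/N) = 132.54 / 1.237 = 107.15
Round up: n = 108.

n = 108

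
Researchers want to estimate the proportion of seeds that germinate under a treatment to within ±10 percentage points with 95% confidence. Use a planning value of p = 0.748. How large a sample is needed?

For a proportion with margin E = 0.1 at 95% confidence, z = 1.960.
n = p̂(1−p̂)(z/E)² = 0.748 × 0.252 × (1.960/0.1)² = 72.41
Round up: n = 73.

73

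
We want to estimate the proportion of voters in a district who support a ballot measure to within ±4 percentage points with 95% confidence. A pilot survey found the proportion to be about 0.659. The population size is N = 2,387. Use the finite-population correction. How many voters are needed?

441

For a proportion with margin E = 0.04 at 95% confidence, z = 1.960.
n = p̂(1−p̂)(z/E)² = 0.659 × 0.341 × (1.960/0.04)² = 539.55 — call this n₀.
Finite-population correction with N = 2,387: n = n₀ / (1 + (n₀−1)/N) = 539.55 / 1.226 = 440.09
Round up: n = 441.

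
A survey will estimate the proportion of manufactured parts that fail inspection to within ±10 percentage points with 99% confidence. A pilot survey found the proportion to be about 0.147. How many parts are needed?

For a proportion with margin E = 0.1 at 99% confidence, z = 2.576.
n = p̂(1−p̂)(z/E)² = 0.147 × 0.853 × (2.576/0.1)² = 83.21
Round up: n = 84.

84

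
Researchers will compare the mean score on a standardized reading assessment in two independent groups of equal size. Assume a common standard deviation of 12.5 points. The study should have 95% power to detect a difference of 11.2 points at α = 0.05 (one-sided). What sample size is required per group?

For two equal groups, n per group = 2·((z_α + z_β)·σ/δ)².
z_α = 1.645; z_β = 1.645 (power 95%).
n = 2 × (3.290 × 12.5 / 11.2)² = 2 × 13.48 = 26.96
Round up: n = 27 per group.

27 per group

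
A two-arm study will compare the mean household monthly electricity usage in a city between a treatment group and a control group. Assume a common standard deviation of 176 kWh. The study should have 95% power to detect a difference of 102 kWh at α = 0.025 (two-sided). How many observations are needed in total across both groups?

For two equal groups, n per group = 2·((z_{α/2} + z_β)·σ/δ)².
z_{α/2} = 2.241; z_β = 1.645 (power 95%).
n = 2 × (3.886 × 176 / 102)² = 2 × 44.96 = 89.92
Round up: n = 90 per group.
Total across both groups: 2 × 90 = 180.

180 total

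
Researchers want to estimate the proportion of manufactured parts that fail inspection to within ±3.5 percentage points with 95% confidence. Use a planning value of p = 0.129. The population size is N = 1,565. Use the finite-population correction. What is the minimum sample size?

For a proportion with margin E = 0.035 at 95% confidence, z = 1.960.
n = p̂(1−p̂)(z/E)² = 0.129 × 0.871 × (1.960/0.035)² = 352.36 — call this n₀.
Finite-population correction with N = 1,565: n = n₀ / (1 + (n₀−1)/N) = 352.36 / 1.225 = 287.64
Round up: n = 288.

288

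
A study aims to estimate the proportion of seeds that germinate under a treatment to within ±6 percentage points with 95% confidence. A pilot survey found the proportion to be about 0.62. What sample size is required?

For a proportion with margin E = 0.06 at 95% confidence, z = 1.960.
n = p̂(1−p̂)(z/E)² = 0.62 × 0.38 × (1.960/0.06)² = 251.41
Round up: n = 252.

n = 252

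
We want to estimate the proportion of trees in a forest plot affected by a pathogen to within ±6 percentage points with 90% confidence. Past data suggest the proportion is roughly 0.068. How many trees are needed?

For a proportion with margin E = 0.06 at 90% confidence, z = 1.645.
n = p̂(1−p̂)(z/E)² = 0.068 × 0.932 × (1.645/0.06)² = 47.64
Round up: n = 48.

48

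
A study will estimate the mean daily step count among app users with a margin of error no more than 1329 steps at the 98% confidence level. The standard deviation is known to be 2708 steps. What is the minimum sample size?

23

For a mean, the margin of error is E = z·σ/√n, so n = (zσ/E)².
At 98% confidence, z = 2.326.
n = (2.326 × 2708 / 1329)² = 22.46
Round up: n = 23.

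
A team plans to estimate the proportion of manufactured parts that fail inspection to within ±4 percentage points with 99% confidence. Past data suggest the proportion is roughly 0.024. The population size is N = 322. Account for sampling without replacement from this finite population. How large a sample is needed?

75

For a proportion with margin E = 0.04 at 99% confidence, z = 2.576.
n = p̂(1−p̂)(z/E)² = 0.024 × 0.976 × (2.576/0.04)² = 97.15 — call this n₀.
Finite-population correction with N = 322: n = n₀ / (1 + (n₀−1)/N) = 97.15 / 1.299 = 74.79
Round up: n = 75.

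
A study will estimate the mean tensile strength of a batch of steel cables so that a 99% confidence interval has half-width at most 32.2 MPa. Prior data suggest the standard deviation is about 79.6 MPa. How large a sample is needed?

n = 41

For a mean, the margin of error is E = z·σ/√n, so n = (zσ/E)².
At 99% confidence, z = 2.576.
n = (2.576 × 79.6 / 32.2)² = 40.55
Round up: n = 41.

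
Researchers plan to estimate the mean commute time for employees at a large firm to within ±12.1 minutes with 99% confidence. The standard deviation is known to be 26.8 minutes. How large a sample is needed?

33

For a mean, the margin of error is E = z·σ/√n, so n = (zσ/E)².
At 99% confidence, z = 2.576.
n = (2.576 × 26.8 / 12.1)² = 32.55
Round up: n = 33.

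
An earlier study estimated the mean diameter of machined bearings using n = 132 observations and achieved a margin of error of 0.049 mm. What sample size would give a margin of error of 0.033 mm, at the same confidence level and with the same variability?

Margin of error scales as 1/√n, so n₂ = n₁·(E₁/E₂)².
n₂ = 132 × (0.049/0.033)² = 132 × 2.205 = 291.06
Round up: n₂ = 292.

292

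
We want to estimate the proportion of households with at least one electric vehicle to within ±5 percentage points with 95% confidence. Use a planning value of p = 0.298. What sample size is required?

322

For a proportion with margin E = 0.05 at 95% confidence, z = 1.960.
n = p̂(1−p̂)(z/E)² = 0.298 × 0.702 × (1.960/0.05)² = 321.46
Round up: n = 322.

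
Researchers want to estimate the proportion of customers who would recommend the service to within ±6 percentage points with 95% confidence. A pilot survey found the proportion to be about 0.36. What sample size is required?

For a proportion with margin E = 0.06 at 95% confidence, z = 1.960.
n = p̂(1−p̂)(z/E)² = 0.36 × 0.64 × (1.960/0.06)² = 245.86
Round up: n = 246.

246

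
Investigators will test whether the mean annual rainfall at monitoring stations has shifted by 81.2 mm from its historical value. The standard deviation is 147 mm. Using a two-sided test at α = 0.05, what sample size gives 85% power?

For a one-sample z-test, n = ((z_{α/2} + z_β)·σ/δ)².
z_{α/2} = 1.960 (two-sided α = 0.05); z_β = 1.036 (power 85% → β = 0.15).
n = (2.996 × 147 / 81.2)² = 29.42
Round up: n = 30.

n = 30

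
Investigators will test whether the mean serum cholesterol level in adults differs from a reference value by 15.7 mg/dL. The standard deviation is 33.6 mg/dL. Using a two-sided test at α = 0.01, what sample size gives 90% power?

For a one-sample z-test, n = ((z_{α/2} + z_β)·σ/δ)².
z_{α/2} = 2.576 (two-sided α = 0.01); z_β = 1.282 (power 90% → β = 0.1).
n = (3.858 × 33.6 / 15.7)² = 68.17
Round up: n = 69.

69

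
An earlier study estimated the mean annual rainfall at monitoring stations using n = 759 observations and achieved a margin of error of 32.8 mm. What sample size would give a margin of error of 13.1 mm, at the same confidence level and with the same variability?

4759

Margin of error scales as 1/√n, so n₂ = n₁·(E₁/E₂)².
n₂ = 759 × (32.8/13.1)² = 759 × 6.269 = 4758.17
Round up: n₂ = 4759.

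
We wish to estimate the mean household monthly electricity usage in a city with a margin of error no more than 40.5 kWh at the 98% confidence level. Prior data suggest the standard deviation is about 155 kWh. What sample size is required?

For a mean, the margin of error is E = z·σ/√n, so n = (zσ/E)².
At 98% confidence, z = 2.326.
n = (2.326 × 155 / 40.5)² = 79.25
Round up: n = 80.

n = 80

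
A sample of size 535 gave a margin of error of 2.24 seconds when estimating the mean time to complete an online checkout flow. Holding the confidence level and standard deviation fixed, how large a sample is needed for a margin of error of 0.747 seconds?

Margin of error scales as 1/√n, so n₂ = n₁·(E₁/E₂)².
n₂ = 535 × (2.24/0.747)² = 535 × 8.992 = 4810.72
Round up: n₂ = 4811.

n = 4811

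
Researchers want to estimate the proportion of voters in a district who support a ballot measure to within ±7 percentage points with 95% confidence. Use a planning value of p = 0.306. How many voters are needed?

167

For a proportion with margin E = 0.07 at 95% confidence, z = 1.960.
n = p̂(1−p̂)(z/E)² = 0.306 × 0.694 × (1.960/0.07)² = 166.49
Round up: n = 167.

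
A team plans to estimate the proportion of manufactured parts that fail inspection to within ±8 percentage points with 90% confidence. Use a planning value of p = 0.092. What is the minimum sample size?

36

For a proportion with margin E = 0.08 at 90% confidence, z = 1.645.
n = p̂(1−p̂)(z/E)² = 0.092 × 0.908 × (1.645/0.08)² = 35.32
Round up: n = 36.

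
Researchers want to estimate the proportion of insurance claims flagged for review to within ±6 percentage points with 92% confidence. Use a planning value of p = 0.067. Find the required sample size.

54

For a proportion with margin E = 0.06 at 92% confidence, z = 1.751.
n = p̂(1−p̂)(z/E)² = 0.067 × 0.933 × (1.751/0.06)² = 53.24
Round up: n = 54.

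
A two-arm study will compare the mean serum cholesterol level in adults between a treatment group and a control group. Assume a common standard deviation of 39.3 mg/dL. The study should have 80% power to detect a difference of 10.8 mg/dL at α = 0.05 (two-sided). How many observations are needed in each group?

For two equal groups, n per group = 2·((z_{α/2} + z_β)·σ/δ)².
z_{α/2} = 1.960; z_β = 0.842 (power 80%).
n = 2 × (2.802 × 39.3 / 10.8)² = 2 × 103.96 = 207.92
Round up: n = 208 per group.

208 per group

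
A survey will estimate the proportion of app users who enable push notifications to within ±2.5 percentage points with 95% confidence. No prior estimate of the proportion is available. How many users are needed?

For a proportion with margin E = 0.025 at 95% confidence, z = 1.960.
With no prior estimate, use p = 0.5, which maximizes p(1−p) at 0.25.
n = 0.25 × (z/E)² = 0.25 × (1.960/0.025)² = 1536.64
Round up: n = 1537.

1537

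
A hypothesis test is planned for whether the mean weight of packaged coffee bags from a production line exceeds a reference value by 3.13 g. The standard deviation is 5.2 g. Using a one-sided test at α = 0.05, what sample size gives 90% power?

24

For a one-sample z-test, n = ((z_α + z_β)·σ/δ)².
z_α = 1.645 (one-sided α = 0.05); z_β = 1.282 (power 90% → β = 0.1).
n = (2.927 × 5.2 / 3.13)² = 23.65
Round up: n = 24.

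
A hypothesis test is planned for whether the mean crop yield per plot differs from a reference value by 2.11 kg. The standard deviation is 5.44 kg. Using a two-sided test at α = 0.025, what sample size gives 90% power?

For a one-sample z-test, n = ((z_{α/2} + z_β)·σ/δ)².
z_{α/2} = 2.241 (two-sided α = 0.025); z_β = 1.282 (power 90% → β = 0.1).
n = (3.523 × 5.44 / 2.11)² = 82.50
Round up: n = 83.

n = 83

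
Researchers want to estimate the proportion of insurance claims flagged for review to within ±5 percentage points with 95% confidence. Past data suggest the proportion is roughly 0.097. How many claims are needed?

For a proportion with margin E = 0.05 at 95% confidence, z = 1.960.
n = p̂(1−p̂)(z/E)² = 0.097 × 0.903 × (1.960/0.05)² = 134.60
Round up: n = 135.

135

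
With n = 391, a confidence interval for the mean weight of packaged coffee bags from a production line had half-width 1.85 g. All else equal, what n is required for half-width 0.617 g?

3516

Margin of error scales as 1/√n, so n₂ = n₁·(E₁/E₂)².
n₂ = 391 × (1.85/0.617)² = 391 × 8.99 = 3515.09
Round up: n₂ = 3516.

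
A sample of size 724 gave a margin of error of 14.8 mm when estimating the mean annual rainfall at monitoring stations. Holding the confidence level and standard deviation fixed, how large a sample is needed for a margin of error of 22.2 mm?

322

Margin of error scales as 1/√n, so n₂ = n₁·(E₁/E₂)².
n₂ = 724 × (14.8/22.2)² = 724 × 0.4444 = 321.75
Round up: n₂ = 322.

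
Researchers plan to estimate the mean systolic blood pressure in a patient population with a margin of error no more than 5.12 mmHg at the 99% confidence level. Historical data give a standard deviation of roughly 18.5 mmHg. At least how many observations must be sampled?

For a mean, the margin of error is E = z·σ/√n, so n = (zσ/E)².
At 99% confidence, z = 2.576.
n = (2.576 × 18.5 / 5.12)² = 86.64
Round up: n = 87.

n = 87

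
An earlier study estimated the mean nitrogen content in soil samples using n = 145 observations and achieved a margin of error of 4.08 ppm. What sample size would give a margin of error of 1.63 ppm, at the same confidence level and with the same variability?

909

Margin of error scales as 1/√n, so n₂ = n₁·(E₁/E₂)².
n₂ = 145 × (4.08/1.63)² = 145 × 6.265 = 908.42
Round up: n₂ = 909.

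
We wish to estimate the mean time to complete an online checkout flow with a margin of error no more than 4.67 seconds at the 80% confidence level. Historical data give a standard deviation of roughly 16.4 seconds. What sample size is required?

n = 21

For a mean, the margin of error is E = z·σ/√n, so n = (zσ/E)².
At 80% confidence, z = 1.282.
n = (1.282 × 16.4 / 4.67)² = 20.27
Round up: n = 21.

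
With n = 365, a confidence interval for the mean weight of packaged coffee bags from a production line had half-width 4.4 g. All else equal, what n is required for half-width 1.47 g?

n = 3271

Margin of error scales as 1/√n, so n₂ = n₁·(E₁/E₂)².
n₂ = 365 × (4.4/1.47)² = 365 × 8.959 = 3270.03
Round up: n₂ = 3271.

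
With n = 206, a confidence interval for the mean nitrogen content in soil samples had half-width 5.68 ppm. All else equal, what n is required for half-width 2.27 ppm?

Margin of error scales as 1/√n, so n₂ = n₁·(E₁/E₂)².
n₂ = 206 × (5.68/2.27)² = 206 × 6.261 = 1289.77
Round up: n₂ = 1290.

1290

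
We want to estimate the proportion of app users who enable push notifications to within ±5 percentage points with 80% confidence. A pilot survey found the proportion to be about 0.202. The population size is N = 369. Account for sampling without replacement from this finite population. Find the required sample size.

n = 83

For a proportion with margin E = 0.05 at 80% confidence, z = 1.282.
n = p̂(1−p̂)(z/E)² = 0.202 × 0.798 × (1.282/0.05)² = 105.97 — call this n₀.
Finite-population correction with N = 369: n = n₀ / (1 + (n₀−1)/N) = 105.97 / 1.284 = 82.53
Round up: n = 83.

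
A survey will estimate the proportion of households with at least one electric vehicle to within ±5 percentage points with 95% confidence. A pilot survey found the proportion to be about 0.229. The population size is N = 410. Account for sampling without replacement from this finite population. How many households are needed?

164

For a proportion with margin E = 0.05 at 95% confidence, z = 1.960.
n = p̂(1−p̂)(z/E)² = 0.229 × 0.771 × (1.960/0.05)² = 271.31 — call this n₀.
Finite-population correction with N = 410: n = n₀ / (1 + (n₀−1)/N) = 271.31 / 1.659 = 163.54
Round up: n = 164.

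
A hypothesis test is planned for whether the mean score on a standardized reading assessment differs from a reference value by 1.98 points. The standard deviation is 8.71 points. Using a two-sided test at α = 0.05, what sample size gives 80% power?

n = 152

For a one-sample z-test, n = ((z_{α/2} + z_β)·σ/δ)².
z_{α/2} = 1.960 (two-sided α = 0.05); z_β = 0.842 (power 80% → β = 0.2).
n = (2.802 × 8.71 / 1.98)² = 151.93
Round up: n = 152.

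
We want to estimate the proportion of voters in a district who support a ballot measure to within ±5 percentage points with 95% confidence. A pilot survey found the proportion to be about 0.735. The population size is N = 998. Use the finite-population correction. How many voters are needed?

For a proportion with margin E = 0.05 at 95% confidence, z = 1.960.
n = p̂(1−p̂)(z/E)² = 0.735 × 0.265 × (1.960/0.05)² = 299.30 — call this n₀.
Finite-population correction with N = 998: n = n₀ / (1 + (n₀−1)/N) = 299.30 / 1.299 = 230.41
Round up: n = 231.

231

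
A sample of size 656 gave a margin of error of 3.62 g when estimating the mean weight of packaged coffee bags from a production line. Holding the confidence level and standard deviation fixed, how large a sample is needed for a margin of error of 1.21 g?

5872

Margin of error scales as 1/√n, so n₂ = n₁·(E₁/E₂)².
n₂ = 656 × (3.62/1.21)² = 656 × 8.95 = 5871.20
Round up: n₂ = 5872.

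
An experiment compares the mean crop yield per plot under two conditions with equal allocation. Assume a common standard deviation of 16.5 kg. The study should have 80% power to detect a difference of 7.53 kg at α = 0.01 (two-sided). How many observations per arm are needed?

For two equal groups, n per group = 2·((z_{α/2} + z_β)·σ/δ)².
z_{α/2} = 2.576; z_β = 0.842 (power 80%).
n = 2 × (3.418 × 16.5 / 7.53)² = 2 × 56.09 = 112.18
Round up: n = 113 per group.

113 per group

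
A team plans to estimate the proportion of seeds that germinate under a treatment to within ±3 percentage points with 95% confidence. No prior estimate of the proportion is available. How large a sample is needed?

For a proportion with margin E = 0.03 at 95% confidence, z = 1.960.
With no prior estimate, use p = 0.5, which maximizes p(1−p) at 0.25.
n = 0.25 × (z/E)² = 0.25 × (1.960/0.03)² = 1067.11
Round up: n = 1068.

1068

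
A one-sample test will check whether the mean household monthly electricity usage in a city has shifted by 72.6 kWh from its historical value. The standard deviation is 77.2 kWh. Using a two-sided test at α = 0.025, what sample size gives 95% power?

For a one-sample z-test, n = ((z_{α/2} + z_β)·σ/δ)².
z_{α/2} = 2.241 (two-sided α = 0.025); z_β = 1.645 (power 95% → β = 0.05).
n = (3.886 × 77.2 / 72.6)² = 17.08
Round up: n = 18.

n = 18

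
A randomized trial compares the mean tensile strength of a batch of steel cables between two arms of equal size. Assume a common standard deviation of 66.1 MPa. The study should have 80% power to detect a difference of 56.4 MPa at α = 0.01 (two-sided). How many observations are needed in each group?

33 per group

For two equal groups, n per group = 2·((z_{α/2} + z_β)·σ/δ)².
z_{α/2} = 2.576; z_β = 0.842 (power 80%).
n = 2 × (3.418 × 66.1 / 56.4)² = 2 × 16.05 = 32.10
Round up: n = 33 per group.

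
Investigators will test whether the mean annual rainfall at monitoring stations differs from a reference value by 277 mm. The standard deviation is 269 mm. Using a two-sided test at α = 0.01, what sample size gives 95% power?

For a one-sample z-test, n = ((z_{α/2} + z_β)·σ/δ)².
z_{α/2} = 2.576 (two-sided α = 0.01); z_β = 1.645 (power 95% → β = 0.05).
n = (4.221 × 269 / 277)² = 16.80
Round up: n = 17.

17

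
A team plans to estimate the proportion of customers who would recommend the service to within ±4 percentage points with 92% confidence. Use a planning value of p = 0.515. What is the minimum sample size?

For a proportion with margin E = 0.04 at 92% confidence, z = 1.751.
n = p̂(1−p̂)(z/E)² = 0.515 × 0.485 × (1.751/0.04)² = 478.63
Round up: n = 479.

n = 479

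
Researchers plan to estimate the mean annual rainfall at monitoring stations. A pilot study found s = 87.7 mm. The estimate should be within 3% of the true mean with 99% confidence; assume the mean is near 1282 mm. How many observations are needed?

n = 35

For a mean, the margin of error is E = z·σ/√n, so n = (zσ/E)².
At 99% confidence, z = 2.576.
E = 3% of 1282 = 38.46 mm.
n = (2.576 × 87.7 / 38.46)² = 34.50
Round up: n = 35.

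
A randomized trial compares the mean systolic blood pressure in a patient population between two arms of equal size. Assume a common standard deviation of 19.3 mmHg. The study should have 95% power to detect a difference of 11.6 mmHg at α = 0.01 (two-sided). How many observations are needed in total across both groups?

198 total

For two equal groups, n per group = 2·((z_{α/2} + z_β)·σ/δ)².
z_{α/2} = 2.576; z_β = 1.645 (power 95%).
n = 2 × (4.221 × 19.3 / 11.6)² = 2 × 49.32 = 98.64
Round up: n = 99 per group.
Total across both groups: 2 × 99 = 198.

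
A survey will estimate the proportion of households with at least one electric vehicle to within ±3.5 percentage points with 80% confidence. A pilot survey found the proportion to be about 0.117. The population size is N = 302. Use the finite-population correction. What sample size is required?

n = 96

For a proportion with margin E = 0.035 at 80% confidence, z = 1.282.
n = p̂(1−p̂)(z/E)² = 0.117 × 0.883 × (1.282/0.035)² = 138.61 — call this n₀.
Finite-population correction with N = 302: n = n₀ / (1 + (n₀−1)/N) = 138.61 / 1.456 = 95.20
Round up: n = 96.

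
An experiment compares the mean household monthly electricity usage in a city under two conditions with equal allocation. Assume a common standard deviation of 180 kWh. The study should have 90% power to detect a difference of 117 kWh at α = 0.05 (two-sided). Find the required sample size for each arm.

For two equal groups, n per group = 2·((z_{α/2} + z_β)·σ/δ)².
z_{α/2} = 1.960; z_β = 1.282 (power 90%).
n = 2 × (3.242 × 180 / 117)² = 2 × 24.88 = 49.76
Round up: n = 50 per group.

50 per group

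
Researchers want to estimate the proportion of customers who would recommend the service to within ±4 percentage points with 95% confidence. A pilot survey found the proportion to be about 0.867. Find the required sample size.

n = 277

For a proportion with margin E = 0.04 at 95% confidence, z = 1.960.
n = p̂(1−p̂)(z/E)² = 0.867 × 0.133 × (1.960/0.04)² = 276.86
Round up: n = 277.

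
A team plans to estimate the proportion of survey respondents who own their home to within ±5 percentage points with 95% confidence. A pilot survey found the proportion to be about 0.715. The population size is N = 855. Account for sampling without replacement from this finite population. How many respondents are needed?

For a proportion with margin E = 0.05 at 95% confidence, z = 1.960.
n = p̂(1−p̂)(z/E)² = 0.715 × 0.285 × (1.960/0.05)² = 313.13 — call this n₀.
Finite-population correction with N = 855: n = n₀ / (1 + (n₀−1)/N) = 313.13 / 1.365 = 229.40
Round up: n = 230.

230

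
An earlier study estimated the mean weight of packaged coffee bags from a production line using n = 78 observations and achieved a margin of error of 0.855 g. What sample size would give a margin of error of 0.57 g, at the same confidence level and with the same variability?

Margin of error scales as 1/√n, so n₂ = n₁·(E₁/E₂)².
n₂ = 78 × (0.855/0.57)² = 78 × 2.25 = 175.50
Round up: n₂ = 176.

176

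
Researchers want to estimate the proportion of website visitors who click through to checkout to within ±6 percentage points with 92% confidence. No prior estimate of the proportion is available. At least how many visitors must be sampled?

n = 213

For a proportion with margin E = 0.06 at 92% confidence, z = 1.751.
With no prior estimate, use p = 0.5, which maximizes p(1−p) at 0.25.
n = 0.25 × (z/E)² = 0.25 × (1.751/0.06)² = 212.92
Round up: n = 213.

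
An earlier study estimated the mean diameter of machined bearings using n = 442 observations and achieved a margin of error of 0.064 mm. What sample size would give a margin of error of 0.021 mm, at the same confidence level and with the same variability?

4106

Margin of error scales as 1/√n, so n₂ = n₁·(E₁/E₂)².
n₂ = 442 × (0.064/0.021)² = 442 × 9.288 = 4105.30
Round up: n₂ = 4106.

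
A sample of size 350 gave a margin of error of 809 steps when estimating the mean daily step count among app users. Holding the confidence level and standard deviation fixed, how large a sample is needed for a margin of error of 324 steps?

2183

Margin of error scales as 1/√n, so n₂ = n₁·(E₁/E₂)².
n₂ = 350 × (809/324)² = 350 × 6.235 = 2182.25
Round up: n₂ = 2183.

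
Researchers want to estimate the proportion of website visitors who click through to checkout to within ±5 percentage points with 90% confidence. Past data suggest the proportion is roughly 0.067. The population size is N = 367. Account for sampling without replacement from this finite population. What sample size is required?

For a proportion with margin E = 0.05 at 90% confidence, z = 1.645.
n = p̂(1−p̂)(z/E)² = 0.067 × 0.933 × (1.645/0.05)² = 67.66 — call this n₀.
Finite-population correction with N = 367: n = n₀ / (1 + (n₀−1)/N) = 67.66 / 1.182 = 57.24
Round up: n = 58.

58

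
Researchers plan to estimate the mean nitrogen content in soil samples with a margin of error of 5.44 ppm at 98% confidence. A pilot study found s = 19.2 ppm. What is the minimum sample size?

68

For a mean, the margin of error is E = z·σ/√n, so n = (zσ/E)².
At 98% confidence, z = 2.326.
n = (2.326 × 19.2 / 5.44)² = 67.39
Round up: n = 68.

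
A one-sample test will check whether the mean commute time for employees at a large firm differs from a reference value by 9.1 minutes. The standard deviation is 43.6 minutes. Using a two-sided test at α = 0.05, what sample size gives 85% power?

n = 207

For a one-sample z-test, n = ((z_{α/2} + z_β)·σ/δ)².
z_{α/2} = 1.960 (two-sided α = 0.05); z_β = 1.036 (power 85% → β = 0.15).
n = (2.996 × 43.6 / 9.1)² = 206.05
Round up: n = 207.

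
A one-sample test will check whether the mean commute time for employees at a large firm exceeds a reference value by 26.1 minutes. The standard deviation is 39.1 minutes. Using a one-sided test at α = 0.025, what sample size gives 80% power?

n = 18

For a one-sample z-test, n = ((z_α + z_β)·σ/δ)².
z_α = 1.960 (one-sided α = 0.025); z_β = 0.842 (power 80% → β = 0.2).
n = (2.802 × 39.1 / 26.1)² = 17.62
Round up: n = 18.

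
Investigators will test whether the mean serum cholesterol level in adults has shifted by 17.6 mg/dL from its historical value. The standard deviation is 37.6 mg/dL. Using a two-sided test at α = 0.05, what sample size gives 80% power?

36

For a one-sample z-test, n = ((z_{α/2} + z_β)·σ/δ)².
z_{α/2} = 1.960 (two-sided α = 0.05); z_β = 0.842 (power 80% → β = 0.2).
n = (2.802 × 37.6 / 17.6)² = 35.83
Round up: n = 36.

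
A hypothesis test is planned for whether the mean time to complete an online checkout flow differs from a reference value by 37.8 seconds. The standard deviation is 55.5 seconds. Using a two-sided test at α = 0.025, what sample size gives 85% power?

For a one-sample z-test, n = ((z_{α/2} + z_β)·σ/δ)².
z_{α/2} = 2.241 (two-sided α = 0.025); z_β = 1.036 (power 85% → β = 0.15).
n = (3.277 × 55.5 / 37.8)² = 23.15
Round up: n = 24.

24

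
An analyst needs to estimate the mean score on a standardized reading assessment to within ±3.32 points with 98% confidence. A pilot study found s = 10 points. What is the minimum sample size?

n = 50

For a mean, the margin of error is E = z·σ/√n, so n = (zσ/E)².
At 98% confidence, z = 2.326.
n = (2.326 × 10 / 3.32)² = 49.08
Round up: n = 50.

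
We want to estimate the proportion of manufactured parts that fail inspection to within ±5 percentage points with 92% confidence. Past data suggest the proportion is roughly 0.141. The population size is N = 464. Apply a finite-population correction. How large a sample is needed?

113

For a proportion with margin E = 0.05 at 92% confidence, z = 1.751.
n = p̂(1−p̂)(z/E)² = 0.141 × 0.859 × (1.751/0.05)² = 148.54 — call this n₀.
Finite-population correction with N = 464: n = n₀ / (1 + (n₀−1)/N) = 148.54 / 1.318 = 112.70
Round up: n = 113.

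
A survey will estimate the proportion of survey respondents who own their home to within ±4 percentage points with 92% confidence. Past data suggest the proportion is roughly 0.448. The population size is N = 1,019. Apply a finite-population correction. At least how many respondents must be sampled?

324

For a proportion with margin E = 0.04 at 92% confidence, z = 1.751.
n = p̂(1−p̂)(z/E)² = 0.448 × 0.552 × (1.751/0.04)² = 473.88 — call this n₀.
Finite-population correction with N = 1,019: n = n₀ / (1 + (n₀−1)/N) = 473.88 / 1.464 = 323.69
Round up: n = 324.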